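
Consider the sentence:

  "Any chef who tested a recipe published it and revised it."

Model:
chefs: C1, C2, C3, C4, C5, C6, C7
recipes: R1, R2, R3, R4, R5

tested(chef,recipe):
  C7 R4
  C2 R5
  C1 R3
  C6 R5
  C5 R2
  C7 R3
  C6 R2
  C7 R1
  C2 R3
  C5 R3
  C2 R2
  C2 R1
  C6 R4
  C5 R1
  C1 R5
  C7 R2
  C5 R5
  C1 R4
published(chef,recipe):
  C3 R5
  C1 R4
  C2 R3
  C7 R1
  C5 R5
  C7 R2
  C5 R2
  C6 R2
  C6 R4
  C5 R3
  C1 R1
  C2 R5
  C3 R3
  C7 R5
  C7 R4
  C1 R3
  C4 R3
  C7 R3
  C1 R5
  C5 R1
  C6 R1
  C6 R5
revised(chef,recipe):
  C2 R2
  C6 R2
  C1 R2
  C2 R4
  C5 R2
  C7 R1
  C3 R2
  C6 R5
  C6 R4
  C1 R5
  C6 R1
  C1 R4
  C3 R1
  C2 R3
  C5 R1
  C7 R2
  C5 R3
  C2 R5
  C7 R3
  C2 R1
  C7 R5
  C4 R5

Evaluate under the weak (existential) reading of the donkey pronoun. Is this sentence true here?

True

"it" takes "a recipe" as antecedent — a donkey pronoun bound across the clause boundary.
Weak reading: every chef c with some tested-recipe has at least one tested-recipe r such that published(c,r) ∧ revised(c,r).
Per chef: C1:✓  C2:✓  C5:✓  C6:✓  C7:✓
Every chef in the restrictor has a witness.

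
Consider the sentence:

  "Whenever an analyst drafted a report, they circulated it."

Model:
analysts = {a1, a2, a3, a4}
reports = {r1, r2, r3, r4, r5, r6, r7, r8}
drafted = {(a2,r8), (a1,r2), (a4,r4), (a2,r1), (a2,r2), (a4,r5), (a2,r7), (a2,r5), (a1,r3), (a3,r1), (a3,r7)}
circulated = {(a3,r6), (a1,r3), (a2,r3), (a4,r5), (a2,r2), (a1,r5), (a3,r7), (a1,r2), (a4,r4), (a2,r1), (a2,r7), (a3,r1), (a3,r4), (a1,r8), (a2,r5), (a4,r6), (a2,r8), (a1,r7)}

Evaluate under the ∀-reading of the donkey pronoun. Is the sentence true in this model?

"it" takes "a report" as antecedent — a donkey pronoun bound across the clause boundary.
Strong reading: for every (a,r) with drafted(a,r), circulated(a,r).
Restrictor pairs: (a1,r2) ✓  (a1,r3) ✓  (a2,r1) ✓  (a2,r2) ✓  (a2,r5) ✓  (a2,r7) ✓  (a2,r8) ✓  (a3,r1) ✓  (a3,r7) ✓  (a4,r4) ✓  (a4,r5) ✓
Every restrictor pair satisfies the scope.

True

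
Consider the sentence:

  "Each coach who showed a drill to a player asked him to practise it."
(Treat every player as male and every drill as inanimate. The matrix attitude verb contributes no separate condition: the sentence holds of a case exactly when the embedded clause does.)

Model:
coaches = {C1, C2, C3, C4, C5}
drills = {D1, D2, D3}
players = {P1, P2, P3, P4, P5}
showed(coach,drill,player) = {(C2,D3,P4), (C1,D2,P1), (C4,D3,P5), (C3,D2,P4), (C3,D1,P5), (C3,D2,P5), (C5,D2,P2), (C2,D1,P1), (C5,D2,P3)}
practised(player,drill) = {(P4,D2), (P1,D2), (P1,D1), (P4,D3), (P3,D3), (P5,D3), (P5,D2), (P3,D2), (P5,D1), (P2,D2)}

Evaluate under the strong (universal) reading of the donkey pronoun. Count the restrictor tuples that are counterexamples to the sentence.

0

"him" takes "a player" as antecedent and "it" takes "a drill"; both are donkey pronouns co-varying with the restrictor.
Strong reading: for every (c,d,p) with showed(c,d,p), practised(p,d).
Restrictor triples: (C1,D2,P1)→practised(P1,D2) ✓  (C2,D1,P1)→practised(P1,D1) ✓  (C2,D3,P4)→practised(P4,D3) ✓  (C3,D1,P5)→practised(P5,D1) ✓  (C3,D2,P4)→practised(P4,D2) ✓  (C3,D2,P5)→practised(P5,D2) ✓  (C4,D3,P5)→practised(P5,D3) ✓  (C5,D2,P2)→practised(P2,D2) ✓  (C5,D2,P3)→practised(P3,D2) ✓
Counterexamples (restrictor triples failing the scope): 0.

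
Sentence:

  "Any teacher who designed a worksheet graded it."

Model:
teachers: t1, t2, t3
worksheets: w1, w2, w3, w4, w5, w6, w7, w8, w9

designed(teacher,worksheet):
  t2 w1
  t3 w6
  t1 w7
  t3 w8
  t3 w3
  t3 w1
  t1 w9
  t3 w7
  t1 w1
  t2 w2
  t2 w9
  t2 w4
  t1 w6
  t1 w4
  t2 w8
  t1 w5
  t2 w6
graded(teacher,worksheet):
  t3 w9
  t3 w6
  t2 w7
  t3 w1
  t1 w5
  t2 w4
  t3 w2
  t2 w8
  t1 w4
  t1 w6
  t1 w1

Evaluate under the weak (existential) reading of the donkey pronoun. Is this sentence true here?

True

"it" takes "a worksheet" as antecedent — a donkey pronoun bound across the clause boundary.
Weak reading: every teacher t with some designed-worksheet has at least one designed-worksheet w such that graded(t,w).
Per teacher: t1:✓  t2:✓  t3:✓
Every teacher in the restrictor has a witness.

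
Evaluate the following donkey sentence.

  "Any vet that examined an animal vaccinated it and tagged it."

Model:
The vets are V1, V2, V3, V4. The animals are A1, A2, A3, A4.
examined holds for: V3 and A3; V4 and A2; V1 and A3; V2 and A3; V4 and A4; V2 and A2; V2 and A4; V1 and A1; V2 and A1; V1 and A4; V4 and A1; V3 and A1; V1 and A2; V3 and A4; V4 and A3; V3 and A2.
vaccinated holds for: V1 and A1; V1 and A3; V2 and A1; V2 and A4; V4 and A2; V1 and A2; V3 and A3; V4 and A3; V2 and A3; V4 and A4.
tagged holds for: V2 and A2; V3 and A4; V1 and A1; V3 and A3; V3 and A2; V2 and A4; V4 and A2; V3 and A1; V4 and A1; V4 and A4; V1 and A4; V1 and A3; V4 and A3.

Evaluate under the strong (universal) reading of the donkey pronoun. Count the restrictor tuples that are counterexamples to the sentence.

9

"it" takes "an animal" as antecedent — a donkey pronoun bound across the clause boundary.
Strong reading: for every (v,a) with examined(v,a), vaccinated(v,a) ∧ tagged(v,a).
Restrictor pairs: (V1,A1) ✓  (V1,A2) ✗  (V1,A3) ✓  (V1,A4) ✗  (V2,A1) ✗  (V2,A2) ✗  (V2,A3) ✗  (V2,A4) ✓  (V3,A1) ✗  (V3,A2) ✗  (V3,A3) ✓  (V3,A4) ✗  (V4,A1) ✗  (V4,A2) ✓  (V4,A3) ✓  (V4,A4) ✓
Counterexamples (restrictor pairs failing the scope): 9.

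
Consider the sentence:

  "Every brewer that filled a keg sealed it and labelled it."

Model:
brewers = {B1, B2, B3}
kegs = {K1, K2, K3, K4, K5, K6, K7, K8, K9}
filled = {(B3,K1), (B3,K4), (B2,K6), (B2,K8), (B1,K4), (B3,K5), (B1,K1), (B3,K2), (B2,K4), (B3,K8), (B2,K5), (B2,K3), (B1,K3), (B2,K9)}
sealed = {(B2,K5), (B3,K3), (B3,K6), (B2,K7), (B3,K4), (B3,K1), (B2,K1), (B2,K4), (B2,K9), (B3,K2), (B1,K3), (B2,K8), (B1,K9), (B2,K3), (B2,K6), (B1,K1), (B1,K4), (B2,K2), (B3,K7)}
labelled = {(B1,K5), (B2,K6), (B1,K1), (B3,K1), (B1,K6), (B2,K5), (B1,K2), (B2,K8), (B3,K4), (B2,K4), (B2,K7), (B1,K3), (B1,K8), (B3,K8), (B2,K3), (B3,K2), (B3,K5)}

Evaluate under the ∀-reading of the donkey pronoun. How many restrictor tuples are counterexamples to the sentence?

"it" takes "a keg" as antecedent — a donkey pronoun bound across the clause boundary.
Strong reading: for every (b,k) with filled(b,k), sealed(b,k) ∧ labelled(b,k).
Restrictor pairs: (B1,K1) ✓  (B1,K3) ✓  (B1,K4) ✗  (B2,K3) ✓  (B2,K4) ✓  (B2,K5) ✓  (B2,K6) ✓  (B2,K8) ✓  (B2,K9) ✗  (B3,K1) ✓  (B3,K2) ✓  (B3,K4) ✓  (B3,K5) ✗  (B3,K8) ✗
Counterexamples (restrictor pairs failing the scope): 4.

4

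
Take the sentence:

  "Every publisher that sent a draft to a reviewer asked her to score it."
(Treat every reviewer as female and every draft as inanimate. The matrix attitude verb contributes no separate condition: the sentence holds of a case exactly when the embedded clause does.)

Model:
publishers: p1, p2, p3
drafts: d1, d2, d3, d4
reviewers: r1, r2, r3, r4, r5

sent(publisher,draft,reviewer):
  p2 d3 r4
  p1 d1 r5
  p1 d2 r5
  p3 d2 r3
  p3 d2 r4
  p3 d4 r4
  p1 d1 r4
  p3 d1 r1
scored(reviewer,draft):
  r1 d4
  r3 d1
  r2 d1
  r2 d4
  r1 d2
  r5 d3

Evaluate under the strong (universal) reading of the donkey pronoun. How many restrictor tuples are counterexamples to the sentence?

8

"her" takes "a reviewer" as antecedent and "it" takes "a draft"; both are donkey pronouns co-varying with the restrictor.
Strong reading: for every (p,d,r) with sent(p,d,r), scored(r,d).
Restrictor triples: (p1,d1,r4)→scored(r4,d1) ✗  (p1,d1,r5)→scored(r5,d1) ✗  (p1,d2,r5)→scored(r5,d2) ✗  (p2,d3,r4)→scored(r4,d3) ✗  (p3,d1,r1)→scored(r1,d1) ✗  (p3,d2,r3)→scored(r3,d2) ✗  (p3,d2,r4)→scored(r4,d2) ✗  (p3,d4,r4)→scored(r4,d4) ✗
Counterexamples (restrictor triples failing the scope): 8.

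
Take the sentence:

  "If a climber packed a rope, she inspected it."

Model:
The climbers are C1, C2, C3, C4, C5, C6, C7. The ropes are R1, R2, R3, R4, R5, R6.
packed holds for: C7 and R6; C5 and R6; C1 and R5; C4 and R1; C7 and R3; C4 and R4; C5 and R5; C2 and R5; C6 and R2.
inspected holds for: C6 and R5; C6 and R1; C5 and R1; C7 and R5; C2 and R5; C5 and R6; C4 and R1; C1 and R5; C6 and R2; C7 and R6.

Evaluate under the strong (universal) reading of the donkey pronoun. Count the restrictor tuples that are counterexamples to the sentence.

3

"it" takes "a rope" as antecedent — a donkey pronoun bound across the clause boundary.
Strong reading: for every (c,r) with packed(c,r), inspected(c,r).
Restrictor pairs: (C1,R5) ✓  (C2,R5) ✓  (C4,R1) ✓  (C4,R4) ✗  (C5,R5) ✗  (C5,R6) ✓  (C6,R2) ✓  (C7,R3) ✗  (C7,R6) ✓
Counterexamples (restrictor pairs failing the scope): 3.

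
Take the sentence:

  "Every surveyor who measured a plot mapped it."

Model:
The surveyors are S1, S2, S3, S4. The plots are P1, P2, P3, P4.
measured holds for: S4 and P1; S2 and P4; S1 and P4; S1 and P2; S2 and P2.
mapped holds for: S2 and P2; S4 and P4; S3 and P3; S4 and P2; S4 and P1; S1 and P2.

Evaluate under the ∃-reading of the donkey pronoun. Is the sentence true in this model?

"it" takes "a plot" as antecedent — a donkey pronoun bound across the clause boundary.
Weak reading: every surveyor s with some measured-plot has at least one measured-plot p such that mapped(s,p).
Per surveyor: S1:✓  S2:✓  S4:✓
Every surveyor in the restrictor has a witness.

True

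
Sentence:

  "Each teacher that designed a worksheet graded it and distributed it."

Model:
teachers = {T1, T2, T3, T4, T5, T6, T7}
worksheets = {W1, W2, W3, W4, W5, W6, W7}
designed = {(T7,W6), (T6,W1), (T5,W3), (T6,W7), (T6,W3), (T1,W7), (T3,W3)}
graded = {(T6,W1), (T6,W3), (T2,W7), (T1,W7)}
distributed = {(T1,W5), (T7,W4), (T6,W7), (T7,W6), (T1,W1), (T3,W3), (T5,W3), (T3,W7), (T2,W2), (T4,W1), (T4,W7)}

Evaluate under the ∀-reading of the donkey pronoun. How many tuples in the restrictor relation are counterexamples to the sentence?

"it" takes "a worksheet" as antecedent — a donkey pronoun bound across the clause boundary.
Strong reading: for every (t,w) with designed(t,w), graded(t,w) ∧ distributed(t,w).
Restrictor pairs: (T1,W7) ✗  (T3,W3) ✗  (T5,W3) ✗  (T6,W1) ✗  (T6,W3) ✗  (T6,W7) ✗  (T7,W6) ✗
Counterexamples (restrictor pairs failing the scope): 7.

7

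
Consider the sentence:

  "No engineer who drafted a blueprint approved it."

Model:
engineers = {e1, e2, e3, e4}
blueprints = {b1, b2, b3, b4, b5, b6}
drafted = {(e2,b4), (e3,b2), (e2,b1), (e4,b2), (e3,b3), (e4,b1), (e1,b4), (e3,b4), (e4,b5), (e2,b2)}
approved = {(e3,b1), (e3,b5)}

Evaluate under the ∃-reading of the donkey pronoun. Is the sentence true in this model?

"it" takes "a blueprint" as antecedent — a donkey pronoun bound across the clause boundary.
Truth condition: for no (e,b) with drafted(e,b) does approved(e,b) hold.
Restrictor pairs — does the scope hold? (e1,b4):fails  (e2,b1):fails  (e2,b2):fails  (e2,b4):fails  (e3,b2):fails  (e3,b3):fails  (e3,b4):fails  (e4,b1):fails  (e4,b2):fails  (e4,b5):fails
Scope holds for no restrictor pair, so the sentence is true.

True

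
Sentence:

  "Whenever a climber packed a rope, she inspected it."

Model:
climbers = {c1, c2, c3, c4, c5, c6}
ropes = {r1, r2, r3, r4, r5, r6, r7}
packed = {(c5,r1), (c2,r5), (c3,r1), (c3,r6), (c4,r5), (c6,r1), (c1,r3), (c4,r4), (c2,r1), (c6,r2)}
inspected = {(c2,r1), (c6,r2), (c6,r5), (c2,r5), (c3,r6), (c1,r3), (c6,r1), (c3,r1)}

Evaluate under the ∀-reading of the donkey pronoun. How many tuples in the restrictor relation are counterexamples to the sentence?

"it" takes "a rope" as antecedent — a donkey pronoun bound across the clause boundary.
Strong reading: for every (c,r) with packed(c,r), inspected(c,r).
Restrictor pairs: (c1,r3) ✓  (c2,r1) ✓  (c2,r5) ✓  (c3,r1) ✓  (c3,r6) ✓  (c4,r4) ✗  (c4,r5) ✗  (c5,r1) ✗  (c6,r1) ✓  (c6,r2) ✓
Counterexamples (restrictor pairs failing the scope): 3.

3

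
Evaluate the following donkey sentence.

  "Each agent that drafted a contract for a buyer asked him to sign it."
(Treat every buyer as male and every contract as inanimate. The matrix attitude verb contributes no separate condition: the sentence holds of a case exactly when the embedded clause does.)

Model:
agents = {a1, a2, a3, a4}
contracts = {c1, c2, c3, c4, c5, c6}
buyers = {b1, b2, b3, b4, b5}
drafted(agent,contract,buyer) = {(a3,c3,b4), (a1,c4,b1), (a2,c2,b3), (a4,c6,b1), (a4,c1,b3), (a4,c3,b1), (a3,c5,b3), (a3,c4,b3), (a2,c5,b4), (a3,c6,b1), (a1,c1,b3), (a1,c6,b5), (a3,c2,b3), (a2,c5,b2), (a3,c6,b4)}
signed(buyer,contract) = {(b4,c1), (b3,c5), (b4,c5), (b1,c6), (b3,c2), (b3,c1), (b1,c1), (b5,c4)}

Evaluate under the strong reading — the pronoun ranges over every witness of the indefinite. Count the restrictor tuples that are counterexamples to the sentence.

"him" takes "a buyer" as antecedent and "it" takes "a contract"; both are donkey pronouns co-varying with the restrictor.
Strong reading: for every (a,c,b) with drafted(a,c,b), signed(b,c).
Restrictor triples: (a1,c1,b3)→signed(b3,c1) ✓  (a1,c4,b1)→signed(b1,c4) ✗  (a1,c6,b5)→signed(b5,c6) ✗  (a2,c2,b3)→signed(b3,c2) ✓  (a2,c5,b2)→signed(b2,c5) ✗  (a2,c5,b4)→signed(b4,c5) ✓  (a3,c2,b3)→signed(b3,c2) ✓  (a3,c3,b4)→signed(b4,c3) ✗  (a3,c4,b3)→signed(b3,c4) ✗  (a3,c5,b3)→signed(b3,c5) ✓  (a3,c6,b1)→signed(b1,c6) ✓  (a3,c6,b4)→signed(b4,c6) ✗  (a4,c1,b3)→signed(b3,c1) ✓  (a4,c3,b1)→signed(b1,c3) ✗  (a4,c6,b1)→signed(b1,c6) ✓
Counterexamples (restrictor triples failing the scope): 7.

7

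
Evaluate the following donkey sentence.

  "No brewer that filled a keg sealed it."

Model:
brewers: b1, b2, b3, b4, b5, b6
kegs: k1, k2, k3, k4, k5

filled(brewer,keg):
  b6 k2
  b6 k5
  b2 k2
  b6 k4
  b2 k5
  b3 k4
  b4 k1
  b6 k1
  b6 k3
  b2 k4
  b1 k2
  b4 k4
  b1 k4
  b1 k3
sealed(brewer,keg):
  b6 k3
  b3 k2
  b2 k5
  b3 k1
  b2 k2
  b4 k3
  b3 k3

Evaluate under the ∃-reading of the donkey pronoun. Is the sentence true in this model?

False

"it" takes "a keg" as antecedent — a donkey pronoun bound across the clause boundary.
Truth condition: for no (b,k) with filled(b,k) does sealed(b,k) hold.
Restrictor pairs — does the scope hold? (b1,k2):fails  (b1,k3):fails  (b1,k4):fails  (b2,k2):holds  (b2,k4):fails  (b2,k5):holds  (b3,k4):fails  (b4,k1):fails  (b4,k4):fails  (b6,k1):fails  (b6,k2):fails  (b6,k3):holds  (b6,k4):fails  (b6,k5):fails
Scope holds for 3 pair(s), so the sentence is false.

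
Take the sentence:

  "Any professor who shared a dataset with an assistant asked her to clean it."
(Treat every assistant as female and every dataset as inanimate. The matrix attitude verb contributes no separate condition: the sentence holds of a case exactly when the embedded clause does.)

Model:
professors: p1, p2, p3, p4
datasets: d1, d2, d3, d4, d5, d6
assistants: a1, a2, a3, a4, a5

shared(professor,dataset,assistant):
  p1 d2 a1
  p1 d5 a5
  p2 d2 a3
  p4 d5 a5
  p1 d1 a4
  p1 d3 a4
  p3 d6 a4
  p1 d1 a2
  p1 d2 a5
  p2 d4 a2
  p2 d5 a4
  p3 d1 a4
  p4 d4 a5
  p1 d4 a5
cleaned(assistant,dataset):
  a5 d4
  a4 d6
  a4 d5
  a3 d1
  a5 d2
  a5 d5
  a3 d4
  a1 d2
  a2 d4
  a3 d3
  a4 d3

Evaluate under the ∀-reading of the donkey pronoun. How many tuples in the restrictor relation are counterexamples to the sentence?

"her" takes "an assistant" as antecedent and "it" takes "a dataset"; both are donkey pronouns co-varying with the restrictor.
Strong reading: for every (p,d,a) with shared(p,d,a), cleaned(a,d).
Restrictor triples: (p1,d1,a2)→cleaned(a2,d1) ✗  (p1,d1,a4)→cleaned(a4,d1) ✗  (p1,d2,a1)→cleaned(a1,d2) ✓  (p1,d2,a5)→cleaned(a5,d2) ✓  (p1,d3,a4)→cleaned(a4,d3) ✓  (p1,d4,a5)→cleaned(a5,d4) ✓  (p1,d5,a5)→cleaned(a5,d5) ✓  (p2,d2,a3)→cleaned(a3,d2) ✗  (p2,d4,a2)→cleaned(a2,d4) ✓  (p2,d5,a4)→cleaned(a4,d5) ✓  (p3,d1,a4)→cleaned(a4,d1) ✗  (p3,d6,a4)→cleaned(a4,d6) ✓  (p4,d4,a5)→cleaned(a5,d4) ✓  (p4,d5,a5)→cleaned(a5,d5) ✓
Counterexamples (restrictor triples failing the scope): 4.

4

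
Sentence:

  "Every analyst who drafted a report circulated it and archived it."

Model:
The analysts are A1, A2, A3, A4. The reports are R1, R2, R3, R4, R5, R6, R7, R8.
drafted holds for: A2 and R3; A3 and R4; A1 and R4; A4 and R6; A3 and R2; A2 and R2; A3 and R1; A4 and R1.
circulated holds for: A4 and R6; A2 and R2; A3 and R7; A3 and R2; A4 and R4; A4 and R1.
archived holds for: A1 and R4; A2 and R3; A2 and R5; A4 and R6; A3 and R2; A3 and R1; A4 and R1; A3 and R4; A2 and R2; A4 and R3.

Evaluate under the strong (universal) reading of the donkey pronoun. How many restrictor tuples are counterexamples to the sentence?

"it" takes "a report" as antecedent — a donkey pronoun bound across the clause boundary.
Strong reading: for every (a,r) with drafted(a,r), circulated(a,r) ∧ archived(a,r).
Restrictor pairs: (A1,R4) ✗  (A2,R2) ✓  (A2,R3) ✗  (A3,R1) ✗  (A3,R2) ✓  (A3,R4) ✗  (A4,R1) ✓  (A4,R6) ✓
Counterexamples (restrictor pairs failing the scope): 4.

4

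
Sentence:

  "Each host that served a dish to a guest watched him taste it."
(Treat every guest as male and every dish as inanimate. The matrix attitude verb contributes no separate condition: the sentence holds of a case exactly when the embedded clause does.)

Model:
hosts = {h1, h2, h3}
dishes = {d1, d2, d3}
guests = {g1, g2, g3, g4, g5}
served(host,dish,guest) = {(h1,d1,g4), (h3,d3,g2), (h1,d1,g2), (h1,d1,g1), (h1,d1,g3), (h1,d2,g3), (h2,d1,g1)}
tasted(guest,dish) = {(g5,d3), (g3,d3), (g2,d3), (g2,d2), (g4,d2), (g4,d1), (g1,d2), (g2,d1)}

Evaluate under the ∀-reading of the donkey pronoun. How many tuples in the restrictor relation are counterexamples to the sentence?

4

"him" takes "a guest" as antecedent and "it" takes "a dish"; both are donkey pronouns co-varying with the restrictor.
Strong reading: for every (h,d,g) with served(h,d,g), tasted(g,d).
Restrictor triples: (h1,d1,g1)→tasted(g1,d1) ✗  (h1,d1,g2)→tasted(g2,d1) ✓  (h1,d1,g3)→tasted(g3,d1) ✗  (h1,d1,g4)→tasted(g4,d1) ✓  (h1,d2,g3)→tasted(g3,d2) ✗  (h2,d1,g1)→tasted(g1,d1) ✗  (h3,d3,g2)→tasted(g2,d3) ✓
Counterexamples (restrictor triples failing the scope): 4.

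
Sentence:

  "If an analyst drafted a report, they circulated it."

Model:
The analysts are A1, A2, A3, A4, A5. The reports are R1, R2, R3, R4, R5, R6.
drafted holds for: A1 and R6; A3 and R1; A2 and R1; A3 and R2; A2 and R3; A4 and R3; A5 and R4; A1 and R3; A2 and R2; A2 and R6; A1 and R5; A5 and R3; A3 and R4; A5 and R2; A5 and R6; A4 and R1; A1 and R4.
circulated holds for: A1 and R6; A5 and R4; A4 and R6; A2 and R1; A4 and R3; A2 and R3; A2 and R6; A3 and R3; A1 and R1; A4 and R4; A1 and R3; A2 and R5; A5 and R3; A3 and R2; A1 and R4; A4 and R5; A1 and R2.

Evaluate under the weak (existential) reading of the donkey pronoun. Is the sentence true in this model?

True

"it" takes "a report" as antecedent — a donkey pronoun bound across the clause boundary.
Weak reading: every analyst a with some drafted-report has at least one drafted-report r such that circulated(a,r).
Per analyst: A1:✓  A2:✓  A3:✓  A4:✓  A5:✓
Every analyst in the restrictor has a witness.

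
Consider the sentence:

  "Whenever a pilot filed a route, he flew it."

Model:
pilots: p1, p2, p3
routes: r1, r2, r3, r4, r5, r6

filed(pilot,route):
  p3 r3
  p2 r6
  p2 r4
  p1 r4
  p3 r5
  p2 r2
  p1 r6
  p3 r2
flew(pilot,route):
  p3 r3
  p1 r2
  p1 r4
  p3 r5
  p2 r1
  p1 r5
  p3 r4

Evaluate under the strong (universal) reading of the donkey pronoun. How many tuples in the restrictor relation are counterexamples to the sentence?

5

"it" takes "a route" as antecedent — a donkey pronoun bound across the clause boundary.
Strong reading: for every (p,r) with filed(p,r), flew(p,r).
Restrictor pairs: (p1,r4) ✓  (p1,r6) ✗  (p2,r2) ✗  (p2,r4) ✗  (p2,r6) ✗  (p3,r2) ✗  (p3,r3) ✓  (p3,r5) ✓
Counterexamples (restrictor pairs failing the scope): 5.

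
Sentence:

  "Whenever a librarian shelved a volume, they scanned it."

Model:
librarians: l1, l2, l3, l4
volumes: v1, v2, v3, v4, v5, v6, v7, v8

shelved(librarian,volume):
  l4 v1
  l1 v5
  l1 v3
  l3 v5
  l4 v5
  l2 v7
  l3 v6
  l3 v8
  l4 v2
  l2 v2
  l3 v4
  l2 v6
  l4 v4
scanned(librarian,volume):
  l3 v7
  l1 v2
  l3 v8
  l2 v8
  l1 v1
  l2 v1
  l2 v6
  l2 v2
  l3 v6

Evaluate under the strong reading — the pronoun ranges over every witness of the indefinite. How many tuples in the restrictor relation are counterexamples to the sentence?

9

"it" takes "a volume" as antecedent — a donkey pronoun bound across the clause boundary.
Strong reading: for every (l,v) with shelved(l,v), scanned(l,v).
Restrictor pairs: (l1,v3) ✗  (l1,v5) ✗  (l2,v2) ✓  (l2,v6) ✓  (l2,v7) ✗  (l3,v4) ✗  (l3,v5) ✗  (l3,v6) ✓  (l3,v8) ✓  (l4,v1) ✗  (l4,v2) ✗  (l4,v4) ✗  (l4,v5) ✗
Counterexamples (restrictor pairs failing the scope): 9.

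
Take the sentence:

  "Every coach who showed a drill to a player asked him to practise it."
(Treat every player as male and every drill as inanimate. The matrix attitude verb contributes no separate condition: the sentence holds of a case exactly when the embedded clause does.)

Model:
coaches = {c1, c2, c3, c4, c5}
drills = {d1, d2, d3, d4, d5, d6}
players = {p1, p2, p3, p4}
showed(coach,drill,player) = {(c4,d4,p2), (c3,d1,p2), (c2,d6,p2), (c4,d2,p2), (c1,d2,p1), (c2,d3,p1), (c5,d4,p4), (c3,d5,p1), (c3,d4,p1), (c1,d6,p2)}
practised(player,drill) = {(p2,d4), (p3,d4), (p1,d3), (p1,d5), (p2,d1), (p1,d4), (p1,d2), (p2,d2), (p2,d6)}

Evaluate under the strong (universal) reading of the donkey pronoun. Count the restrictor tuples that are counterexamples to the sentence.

"him" takes "a player" as antecedent and "it" takes "a drill"; both are donkey pronouns co-varying with the restrictor.
Strong reading: for every (c,d,p) with showed(c,d,p), practised(p,d).
Restrictor triples: (c1,d2,p1)→practised(p1,d2) ✓  (c1,d6,p2)→practised(p2,d6) ✓  (c2,d3,p1)→practised(p1,d3) ✓  (c2,d6,p2)→practised(p2,d6) ✓  (c3,d1,p2)→practised(p2,d1) ✓  (c3,d4,p1)→practised(p1,d4) ✓  (c3,d5,p1)→practised(p1,d5) ✓  (c4,d2,p2)→practised(p2,d2) ✓  (c4,d4,p2)→practised(p2,d4) ✓  (c5,d4,p4)→practised(p4,d4) ✗
Counterexamples (restrictor triples failing the scope): 1.

1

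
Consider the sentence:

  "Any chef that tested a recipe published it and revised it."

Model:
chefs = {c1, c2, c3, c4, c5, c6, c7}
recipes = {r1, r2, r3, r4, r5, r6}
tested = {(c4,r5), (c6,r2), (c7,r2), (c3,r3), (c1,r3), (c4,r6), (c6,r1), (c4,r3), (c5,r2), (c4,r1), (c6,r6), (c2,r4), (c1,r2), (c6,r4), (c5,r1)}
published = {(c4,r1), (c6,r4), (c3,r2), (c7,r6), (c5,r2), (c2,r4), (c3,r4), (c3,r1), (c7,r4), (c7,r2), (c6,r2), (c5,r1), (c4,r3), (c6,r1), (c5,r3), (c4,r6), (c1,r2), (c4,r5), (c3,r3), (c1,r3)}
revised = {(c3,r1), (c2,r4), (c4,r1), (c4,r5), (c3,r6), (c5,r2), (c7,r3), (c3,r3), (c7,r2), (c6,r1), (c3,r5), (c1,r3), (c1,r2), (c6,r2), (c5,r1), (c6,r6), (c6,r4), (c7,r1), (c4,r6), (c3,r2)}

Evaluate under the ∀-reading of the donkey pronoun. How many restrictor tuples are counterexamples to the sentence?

"it" takes "a recipe" as antecedent — a donkey pronoun bound across the clause boundary.
Strong reading: for every (c,r) with tested(c,r), published(c,r) ∧ revised(c,r).
Restrictor pairs: (c1,r2) ✓  (c1,r3) ✓  (c2,r4) ✓  (c3,r3) ✓  (c4,r1) ✓  (c4,r3) ✗  (c4,r5) ✓  (c4,r6) ✓  (c5,r1) ✓  (c5,r2) ✓  (c6,r1) ✓  (c6,r2) ✓  (c6,r4) ✓  (c6,r6) ✗  (c7,r2) ✓
Counterexamples (restrictor pairs failing the scope): 2.

2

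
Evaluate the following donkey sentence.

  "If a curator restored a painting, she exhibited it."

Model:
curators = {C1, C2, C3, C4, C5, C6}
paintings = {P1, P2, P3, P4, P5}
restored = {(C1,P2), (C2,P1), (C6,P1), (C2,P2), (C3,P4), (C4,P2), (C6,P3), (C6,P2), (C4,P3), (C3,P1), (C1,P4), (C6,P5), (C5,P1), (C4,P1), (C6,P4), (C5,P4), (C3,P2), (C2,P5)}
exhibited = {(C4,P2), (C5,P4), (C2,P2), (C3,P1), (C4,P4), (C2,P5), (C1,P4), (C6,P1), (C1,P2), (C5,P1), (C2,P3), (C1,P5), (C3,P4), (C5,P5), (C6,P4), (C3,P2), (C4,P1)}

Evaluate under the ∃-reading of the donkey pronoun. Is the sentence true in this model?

"it" takes "a painting" as antecedent — a donkey pronoun bound across the clause boundary.
Weak reading: every curator c with some restored-painting has at least one restored-painting p such that exhibited(c,p).
Per curator: C1:✓  C2:✓  C3:✓  C4:✓  C5:✓  C6:✓
Every curator in the restrictor has a witness.

True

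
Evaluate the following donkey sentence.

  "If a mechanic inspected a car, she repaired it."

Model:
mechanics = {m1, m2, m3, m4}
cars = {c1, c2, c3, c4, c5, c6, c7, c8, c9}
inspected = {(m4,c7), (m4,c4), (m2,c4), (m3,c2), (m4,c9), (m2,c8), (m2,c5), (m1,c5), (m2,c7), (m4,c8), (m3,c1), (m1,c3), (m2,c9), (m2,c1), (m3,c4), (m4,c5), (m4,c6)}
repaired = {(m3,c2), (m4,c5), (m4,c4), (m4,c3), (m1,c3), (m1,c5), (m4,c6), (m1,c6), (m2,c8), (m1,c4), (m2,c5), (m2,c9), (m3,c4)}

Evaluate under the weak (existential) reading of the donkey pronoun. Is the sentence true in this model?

"it" takes "a car" as antecedent — a donkey pronoun bound across the clause boundary.
Weak reading: every mechanic m with some inspected-car has at least one inspected-car c such that repaired(m,c).
Per mechanic: m1:✓  m2:✓  m3:✓  m4:✓
Every mechanic in the restrictor has a witness.

True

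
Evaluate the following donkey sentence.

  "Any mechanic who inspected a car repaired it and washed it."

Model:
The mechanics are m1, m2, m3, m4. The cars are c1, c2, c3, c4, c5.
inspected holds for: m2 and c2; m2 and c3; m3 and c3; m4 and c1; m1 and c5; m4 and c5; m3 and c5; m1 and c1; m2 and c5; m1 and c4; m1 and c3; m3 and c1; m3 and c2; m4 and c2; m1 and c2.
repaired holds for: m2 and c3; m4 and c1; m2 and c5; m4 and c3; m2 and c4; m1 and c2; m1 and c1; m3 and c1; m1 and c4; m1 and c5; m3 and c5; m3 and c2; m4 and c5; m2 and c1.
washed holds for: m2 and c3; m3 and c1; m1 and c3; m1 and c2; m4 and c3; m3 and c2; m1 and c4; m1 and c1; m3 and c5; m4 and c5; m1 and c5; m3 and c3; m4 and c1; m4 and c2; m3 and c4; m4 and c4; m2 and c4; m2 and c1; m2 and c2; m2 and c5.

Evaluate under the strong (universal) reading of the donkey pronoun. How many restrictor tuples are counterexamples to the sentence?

"it" takes "a car" as antecedent — a donkey pronoun bound across the clause boundary.
Strong reading: for every (m,c) with inspected(m,c), repaired(m,c) ∧ washed(m,c).
Restrictor pairs: (m1,c1) ✓  (m1,c2) ✓  (m1,c3) ✗  (m1,c4) ✓  (m1,c5) ✓  (m2,c2) ✗  (m2,c3) ✓  (m2,c5) ✓  (m3,c1) ✓  (m3,c2) ✓  (m3,c3) ✗  (m3,c5) ✓  (m4,c1) ✓  (m4,c2) ✗  (m4,c5) ✓
Counterexamples (restrictor pairs failing the scope): 4.

4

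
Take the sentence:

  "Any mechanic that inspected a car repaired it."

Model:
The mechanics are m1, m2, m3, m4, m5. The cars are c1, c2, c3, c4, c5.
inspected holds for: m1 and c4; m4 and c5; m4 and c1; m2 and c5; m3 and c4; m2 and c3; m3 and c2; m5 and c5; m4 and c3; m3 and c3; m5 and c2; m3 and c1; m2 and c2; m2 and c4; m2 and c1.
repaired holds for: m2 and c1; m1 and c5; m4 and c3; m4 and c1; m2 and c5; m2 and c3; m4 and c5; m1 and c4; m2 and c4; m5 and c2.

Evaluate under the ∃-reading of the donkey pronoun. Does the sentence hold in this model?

"it" takes "a car" as antecedent — a donkey pronoun bound across the clause boundary.
Weak reading: every mechanic m with some inspected-car has at least one inspected-car c such that repaired(m,c).
Per mechanic: m1:✓  m2:✓  m3:✗  m4:✓  m5:✓
m3 has no witness among its inspected-cars.

False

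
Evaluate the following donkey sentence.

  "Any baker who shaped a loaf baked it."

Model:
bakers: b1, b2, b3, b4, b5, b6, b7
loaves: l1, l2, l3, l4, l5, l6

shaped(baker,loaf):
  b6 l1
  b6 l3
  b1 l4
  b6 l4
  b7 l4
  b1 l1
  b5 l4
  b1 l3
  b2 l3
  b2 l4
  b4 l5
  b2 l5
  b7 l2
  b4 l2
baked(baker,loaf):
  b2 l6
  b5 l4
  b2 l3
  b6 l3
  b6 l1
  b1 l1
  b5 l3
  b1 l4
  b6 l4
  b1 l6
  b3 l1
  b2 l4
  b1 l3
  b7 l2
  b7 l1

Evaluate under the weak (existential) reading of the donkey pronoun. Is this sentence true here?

"it" takes "a loaf" as antecedent — a donkey pronoun bound across the clause boundary.
Weak reading: every baker b with some shaped-loaf has at least one shaped-loaf l such that baked(b,l).
Per baker: b1:✓  b2:✓  b4:✗  b5:✓  b6:✓  b7:✓
b4 has no witness among its shaped-loaves.

False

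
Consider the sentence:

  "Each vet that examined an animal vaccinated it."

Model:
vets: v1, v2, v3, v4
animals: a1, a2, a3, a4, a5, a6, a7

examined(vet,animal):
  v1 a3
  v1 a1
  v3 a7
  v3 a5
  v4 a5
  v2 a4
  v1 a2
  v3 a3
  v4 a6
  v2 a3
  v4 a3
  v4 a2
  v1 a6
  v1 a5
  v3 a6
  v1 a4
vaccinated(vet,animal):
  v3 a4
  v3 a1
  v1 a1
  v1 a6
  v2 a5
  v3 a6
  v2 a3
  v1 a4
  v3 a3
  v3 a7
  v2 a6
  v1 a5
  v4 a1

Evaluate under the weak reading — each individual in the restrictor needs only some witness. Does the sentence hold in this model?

"it" takes "an animal" as antecedent — a donkey pronoun bound across the clause boundary.
Weak reading: every vet v with some examined-animal has at least one examined-animal a such that vaccinated(v,a).
Per vet: v1:✓  v2:✓  v3:✓  v4:✗
v4 has no witness among its examined-animals.

False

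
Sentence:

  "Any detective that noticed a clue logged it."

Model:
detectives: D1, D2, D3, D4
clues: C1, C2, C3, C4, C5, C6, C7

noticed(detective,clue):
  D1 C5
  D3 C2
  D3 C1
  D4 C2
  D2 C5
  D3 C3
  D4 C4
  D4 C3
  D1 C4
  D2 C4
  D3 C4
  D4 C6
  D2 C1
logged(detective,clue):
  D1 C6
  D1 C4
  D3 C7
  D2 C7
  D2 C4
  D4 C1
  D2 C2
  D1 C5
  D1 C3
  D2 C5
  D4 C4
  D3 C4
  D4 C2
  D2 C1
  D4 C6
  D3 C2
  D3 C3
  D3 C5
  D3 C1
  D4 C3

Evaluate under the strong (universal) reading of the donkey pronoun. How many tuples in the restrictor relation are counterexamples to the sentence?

"it" takes "a clue" as antecedent — a donkey pronoun bound across the clause boundary.
Strong reading: for every (d,c) with noticed(d,c), logged(d,c).
Restrictor pairs: (D1,C4) ✓  (D1,C5) ✓  (D2,C1) ✓  (D2,C4) ✓  (D2,C5) ✓  (D3,C1) ✓  (D3,C2) ✓  (D3,C3) ✓  (D3,C4) ✓  (D4,C2) ✓  (D4,C3) ✓  (D4,C4) ✓  (D4,C6) ✓
Counterexamples (restrictor pairs failing the scope): 0.

0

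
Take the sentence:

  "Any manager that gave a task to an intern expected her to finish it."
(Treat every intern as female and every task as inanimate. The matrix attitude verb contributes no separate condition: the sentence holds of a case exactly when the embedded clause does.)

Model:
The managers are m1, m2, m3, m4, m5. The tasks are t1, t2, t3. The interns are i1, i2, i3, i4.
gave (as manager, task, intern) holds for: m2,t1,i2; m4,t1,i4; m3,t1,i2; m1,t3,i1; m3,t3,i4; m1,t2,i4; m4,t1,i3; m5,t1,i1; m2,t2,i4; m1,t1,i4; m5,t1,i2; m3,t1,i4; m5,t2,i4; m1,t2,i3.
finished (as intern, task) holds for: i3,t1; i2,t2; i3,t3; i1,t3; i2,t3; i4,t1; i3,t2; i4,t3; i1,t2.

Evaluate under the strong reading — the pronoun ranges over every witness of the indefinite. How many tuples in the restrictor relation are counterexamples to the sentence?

7

"her" takes "an intern" as antecedent and "it" takes "a task"; both are donkey pronouns co-varying with the restrictor.
Strong reading: for every (m,t,i) with gave(m,t,i), finished(i,t).
Restrictor triples: (m1,t1,i4)→finished(i4,t1) ✓  (m1,t2,i3)→finished(i3,t2) ✓  (m1,t2,i4)→finished(i4,t2) ✗  (m1,t3,i1)→finished(i1,t3) ✓  (m2,t1,i2)→finished(i2,t1) ✗  (m2,t2,i4)→finished(i4,t2) ✗  (m3,t1,i2)→finished(i2,t1) ✗  (m3,t1,i4)→finished(i4,t1) ✓  (m3,t3,i4)→finished(i4,t3) ✓  (m4,t1,i3)→finished(i3,t1) ✓  (m4,t1,i4)→finished(i4,t1) ✓  (m5,t1,i1)→finished(i1,t1) ✗  (m5,t1,i2)→finished(i2,t1) ✗  (m5,t2,i4)→finished(i4,t2) ✗
Counterexamples (restrictor triples failing the scope): 7.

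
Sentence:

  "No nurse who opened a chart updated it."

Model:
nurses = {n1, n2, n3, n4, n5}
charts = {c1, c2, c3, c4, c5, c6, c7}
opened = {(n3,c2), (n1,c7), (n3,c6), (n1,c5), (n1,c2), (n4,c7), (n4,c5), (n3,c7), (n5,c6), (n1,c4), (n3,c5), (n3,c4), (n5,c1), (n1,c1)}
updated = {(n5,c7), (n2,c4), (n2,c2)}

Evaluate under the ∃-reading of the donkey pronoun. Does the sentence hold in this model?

"it" takes "a chart" as antecedent — a donkey pronoun bound across the clause boundary.
Truth condition: for no (n,c) with opened(n,c) does updated(n,c) hold.
Restrictor pairs — does the scope hold? (n1,c1):fails  (n1,c2):fails  (n1,c4):fails  (n1,c5):fails  (n1,c7):fails  (n3,c2):fails  (n3,c4):fails  (n3,c5):fails  (n3,c6):fails  (n3,c7):fails  (n4,c5):fails  (n4,c7):fails  (n5,c1):fails  (n5,c6):fails
Scope holds for no restrictor pair, so the sentence is true.

True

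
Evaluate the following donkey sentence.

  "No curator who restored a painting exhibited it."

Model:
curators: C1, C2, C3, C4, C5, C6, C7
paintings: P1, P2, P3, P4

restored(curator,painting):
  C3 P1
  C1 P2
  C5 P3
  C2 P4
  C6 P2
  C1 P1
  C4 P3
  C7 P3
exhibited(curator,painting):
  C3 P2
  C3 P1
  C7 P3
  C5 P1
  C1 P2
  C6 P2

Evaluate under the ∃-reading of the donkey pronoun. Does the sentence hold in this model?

False

"it" takes "a painting" as antecedent — a donkey pronoun bound across the clause boundary.
Truth condition: for no (c,p) with restored(c,p) does exhibited(c,p) hold.
Restrictor pairs — does the scope hold? (C1,P1):fails  (C1,P2):holds  (C2,P4):fails  (C3,P1):holds  (C4,P3):fails  (C5,P3):fails  (C6,P2):holds  (C7,P3):holds
Scope holds for 4 pair(s), so the sentence is false.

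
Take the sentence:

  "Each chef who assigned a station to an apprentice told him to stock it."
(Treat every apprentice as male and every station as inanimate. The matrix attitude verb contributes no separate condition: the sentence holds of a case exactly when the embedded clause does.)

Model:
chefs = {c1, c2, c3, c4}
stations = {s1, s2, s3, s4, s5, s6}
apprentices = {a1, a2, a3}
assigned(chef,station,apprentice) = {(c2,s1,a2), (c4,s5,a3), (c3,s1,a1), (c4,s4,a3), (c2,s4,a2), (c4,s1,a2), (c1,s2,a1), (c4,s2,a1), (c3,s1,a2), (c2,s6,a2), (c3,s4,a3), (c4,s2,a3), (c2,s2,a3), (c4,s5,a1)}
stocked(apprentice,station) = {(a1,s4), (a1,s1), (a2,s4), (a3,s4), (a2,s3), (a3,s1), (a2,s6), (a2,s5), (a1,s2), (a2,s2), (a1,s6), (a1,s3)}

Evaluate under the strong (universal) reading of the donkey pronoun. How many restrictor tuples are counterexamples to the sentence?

"him" takes "an apprentice" as antecedent and "it" takes "a station"; both are donkey pronouns co-varying with the restrictor.
Strong reading: for every (c,s,a) with assigned(c,s,a), stocked(a,s).
Restrictor triples: (c1,s2,a1)→stocked(a1,s2) ✓  (c2,s1,a2)→stocked(a2,s1) ✗  (c2,s2,a3)→stocked(a3,s2) ✗  (c2,s4,a2)→stocked(a2,s4) ✓  (c2,s6,a2)→stocked(a2,s6) ✓  (c3,s1,a1)→stocked(a1,s1) ✓  (c3,s1,a2)→stocked(a2,s1) ✗  (c3,s4,a3)→stocked(a3,s4) ✓  (c4,s1,a2)→stocked(a2,s1) ✗  (c4,s2,a1)→stocked(a1,s2) ✓  (c4,s2,a3)→stocked(a3,s2) ✗  (c4,s4,a3)→stocked(a3,s4) ✓  (c4,s5,a1)→stocked(a1,s5) ✗  (c4,s5,a3)→stocked(a3,s5) ✗
Counterexamples (restrictor triples failing the scope): 7.

7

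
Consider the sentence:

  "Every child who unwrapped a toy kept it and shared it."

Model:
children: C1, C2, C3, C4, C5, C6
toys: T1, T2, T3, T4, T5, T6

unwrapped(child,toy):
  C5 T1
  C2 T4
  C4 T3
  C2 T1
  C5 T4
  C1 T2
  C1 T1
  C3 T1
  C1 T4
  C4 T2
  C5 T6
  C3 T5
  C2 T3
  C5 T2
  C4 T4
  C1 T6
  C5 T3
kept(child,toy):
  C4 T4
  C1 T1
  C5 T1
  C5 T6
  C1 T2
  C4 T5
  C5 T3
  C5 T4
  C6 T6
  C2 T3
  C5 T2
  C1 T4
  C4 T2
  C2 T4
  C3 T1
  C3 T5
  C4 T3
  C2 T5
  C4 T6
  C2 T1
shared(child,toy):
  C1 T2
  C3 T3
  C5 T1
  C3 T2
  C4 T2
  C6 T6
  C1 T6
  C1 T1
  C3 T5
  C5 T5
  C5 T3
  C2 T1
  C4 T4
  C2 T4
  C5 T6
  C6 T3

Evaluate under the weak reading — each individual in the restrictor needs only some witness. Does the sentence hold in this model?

"it" takes "a toy" as antecedent — a donkey pronoun bound across the clause boundary.
Weak reading: every child c with some unwrapped-toy has at least one unwrapped-toy t such that kept(c,t) ∧ shared(c,t).
Per child: C1:✓  C2:✓  C3:✓  C4:✓  C5:✓
Every child in the restrictor has a witness.

True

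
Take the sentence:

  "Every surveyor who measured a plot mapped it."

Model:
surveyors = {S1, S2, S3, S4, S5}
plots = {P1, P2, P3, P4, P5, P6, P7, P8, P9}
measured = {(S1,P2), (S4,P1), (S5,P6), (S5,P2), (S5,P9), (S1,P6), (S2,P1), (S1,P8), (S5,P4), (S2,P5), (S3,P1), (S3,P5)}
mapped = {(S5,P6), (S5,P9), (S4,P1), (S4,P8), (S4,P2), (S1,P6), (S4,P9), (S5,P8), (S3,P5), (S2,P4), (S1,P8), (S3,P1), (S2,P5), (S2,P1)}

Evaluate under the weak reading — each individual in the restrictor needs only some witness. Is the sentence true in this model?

True

"it" takes "a plot" as antecedent — a donkey pronoun bound across the clause boundary.
Weak reading: every surveyor s with some measured-plot has at least one measured-plot p such that mapped(s,p).
Per surveyor: S1:✓  S2:✓  S3:✓  S4:✓  S5:✓
Every surveyor in the restrictor has a witness.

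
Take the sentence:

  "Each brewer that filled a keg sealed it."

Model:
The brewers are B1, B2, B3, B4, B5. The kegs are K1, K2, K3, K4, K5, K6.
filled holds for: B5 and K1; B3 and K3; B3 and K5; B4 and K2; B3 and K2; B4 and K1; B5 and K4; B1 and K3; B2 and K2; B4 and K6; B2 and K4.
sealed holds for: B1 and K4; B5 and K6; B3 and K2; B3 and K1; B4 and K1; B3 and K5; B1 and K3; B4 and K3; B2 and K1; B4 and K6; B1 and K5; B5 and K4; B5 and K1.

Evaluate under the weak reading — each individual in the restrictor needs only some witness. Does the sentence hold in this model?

"it" takes "a keg" as antecedent — a donkey pronoun bound across the clause boundary.
Weak reading: every brewer b with some filled-keg has at least one filled-keg k such that sealed(b,k).
Per brewer: B1:✓  B2:✗  B3:✓  B4:✓  B5:✓
B2 has no witness among its filled-kegs.

False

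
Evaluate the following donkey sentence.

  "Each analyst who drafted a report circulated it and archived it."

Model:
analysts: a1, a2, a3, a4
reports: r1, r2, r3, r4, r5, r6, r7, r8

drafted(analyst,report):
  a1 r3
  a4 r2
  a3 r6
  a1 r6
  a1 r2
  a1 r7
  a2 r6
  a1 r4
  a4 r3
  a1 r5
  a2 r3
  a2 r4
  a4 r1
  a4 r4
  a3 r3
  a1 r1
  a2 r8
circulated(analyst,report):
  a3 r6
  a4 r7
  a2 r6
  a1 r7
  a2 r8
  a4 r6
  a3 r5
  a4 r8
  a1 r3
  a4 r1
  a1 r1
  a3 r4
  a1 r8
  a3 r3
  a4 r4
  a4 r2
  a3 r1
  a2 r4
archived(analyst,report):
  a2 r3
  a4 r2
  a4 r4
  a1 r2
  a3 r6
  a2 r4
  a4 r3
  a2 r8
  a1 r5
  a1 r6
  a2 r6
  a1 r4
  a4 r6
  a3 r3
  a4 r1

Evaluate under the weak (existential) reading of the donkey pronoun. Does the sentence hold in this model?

"it" takes "a report" as antecedent — a donkey pronoun bound across the clause boundary.
Weak reading: every analyst a with some drafted-report has at least one drafted-report r such that circulated(a,r) ∧ archived(a,r).
Per analyst: a1:✗  a2:✓  a3:✓  a4:✓
a1 has no witness among its drafted-reports.

False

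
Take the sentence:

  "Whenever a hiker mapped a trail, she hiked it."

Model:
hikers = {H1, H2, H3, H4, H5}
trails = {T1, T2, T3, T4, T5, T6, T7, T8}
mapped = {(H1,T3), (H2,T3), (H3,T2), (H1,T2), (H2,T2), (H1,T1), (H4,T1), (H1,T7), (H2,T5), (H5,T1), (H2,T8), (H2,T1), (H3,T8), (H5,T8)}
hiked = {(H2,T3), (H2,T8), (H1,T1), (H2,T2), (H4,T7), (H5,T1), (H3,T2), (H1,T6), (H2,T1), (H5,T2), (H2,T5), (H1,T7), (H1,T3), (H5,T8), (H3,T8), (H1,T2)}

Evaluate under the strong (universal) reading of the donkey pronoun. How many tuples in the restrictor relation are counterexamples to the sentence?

"it" takes "a trail" as antecedent — a donkey pronoun bound across the clause boundary.
Strong reading: for every (h,t) with mapped(h,t), hiked(h,t).
Restrictor pairs: (H1,T1) ✓  (H1,T2) ✓  (H1,T3) ✓  (H1,T7) ✓  (H2,T1) ✓  (H2,T2) ✓  (H2,T3) ✓  (H2,T5) ✓  (H2,T8) ✓  (H3,T2) ✓  (H3,T8) ✓  (H4,T1) ✗  (H5,T1) ✓  (H5,T8) ✓
Counterexamples (restrictor pairs failing the scope): 1.

1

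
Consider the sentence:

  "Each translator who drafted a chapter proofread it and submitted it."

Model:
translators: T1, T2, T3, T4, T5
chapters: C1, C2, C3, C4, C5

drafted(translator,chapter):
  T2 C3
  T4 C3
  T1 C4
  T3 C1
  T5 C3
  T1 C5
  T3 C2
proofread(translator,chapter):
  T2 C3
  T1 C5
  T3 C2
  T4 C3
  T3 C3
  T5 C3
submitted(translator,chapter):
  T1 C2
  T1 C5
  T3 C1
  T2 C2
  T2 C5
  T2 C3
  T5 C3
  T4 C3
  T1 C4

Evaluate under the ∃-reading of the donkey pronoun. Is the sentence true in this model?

"it" takes "a chapter" as antecedent — a donkey pronoun bound across the clause boundary.
Weak reading: every translator t with some drafted-chapter has at least one drafted-chapter c such that proofread(t,c) ∧ submitted(t,c).
Per translator: T1:✓  T2:✓  T3:✗  T4:✓  T5:✓
T3 has no witness among its drafted-chapters.

False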